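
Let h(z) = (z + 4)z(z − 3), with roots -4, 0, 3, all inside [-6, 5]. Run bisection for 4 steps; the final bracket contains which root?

m = -0.5, h(m) = 6.125 (+); new bracket [-6, -0.5]
m = -3.25, h(m) = 15.234375 (+); new bracket [-6, -3.25]
m = -4.625, h(m) = -22.041016 (−); new bracket [-4.625, -3.25]
m = -3.9375, h(m) = 1.7073 (+); new bracket [-4.625, -3.9375]

-4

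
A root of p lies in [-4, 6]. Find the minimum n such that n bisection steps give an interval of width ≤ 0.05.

8

Width after n steps is 10/2^n. Need 2^n ≥ 10/0.05 = 200.
2^7 = 128 < 200 ≤ 2^8 = 256, so n = 8.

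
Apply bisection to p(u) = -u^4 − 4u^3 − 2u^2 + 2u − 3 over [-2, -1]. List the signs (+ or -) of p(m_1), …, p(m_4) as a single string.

m = -1.5, p(m) = -2.0625 (−); new bracket [-2, -1.5]
m = -1.75, p(m) = -0.566406 (−); new bracket [-2, -1.75]
m = -1.875, p(m) = 0.226318 (+); new bracket [-1.875, -1.75]
m = -1.8125, p(m) = -0.1702 (−); new bracket [-1.875, -1.8125]

--+-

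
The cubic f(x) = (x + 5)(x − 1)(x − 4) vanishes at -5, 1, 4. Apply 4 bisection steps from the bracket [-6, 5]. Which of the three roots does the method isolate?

x = -0.5 gives f = 30.375, positive; keep [-6, -0.5]
x = -3.25 gives f = 53.921875, positive; keep [-6, -3.25]
x = -4.625 gives f = 18.193359, positive; keep [-6, -4.625]
x = -5.3125 gives f = -18.3704, negative; keep [-5.3125, -4.625]

-5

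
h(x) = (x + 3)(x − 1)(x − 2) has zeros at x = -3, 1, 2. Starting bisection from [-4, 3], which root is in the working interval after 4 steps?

h(-0.5) = 9.375 > 0, so the root lies in [-4, -0.5]
h(-2.25) = 10.359375 > 0, so the root lies in [-4, -2.25]
h(-3.125) = -2.642578 < 0, so the root lies in [-3.125, -2.25]
h(-2.6875) = 5.4016 > 0, so the root lies in [-3.125, -2.6875]

-3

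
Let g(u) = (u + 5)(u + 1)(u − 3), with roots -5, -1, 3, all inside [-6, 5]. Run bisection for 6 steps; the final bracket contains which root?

midpoint -0.5: g = -7.875 < 0 → [-0.5, 5]
midpoint 2.25: g = -17.671875 < 0 → [2.25, 5]
midpoint 3.625: g = 24.931641 > 0 → [2.25, 3.625]
midpoint 2.9375: g = -1.9534 < 0 → [2.9375, 3.625]
midpoint 3.28125: g = 9.9715 > 0 → [2.9375, 3.28125]
midpoint 3.109375: g = 3.6449 > 0 → [2.9375, 3.109375]

3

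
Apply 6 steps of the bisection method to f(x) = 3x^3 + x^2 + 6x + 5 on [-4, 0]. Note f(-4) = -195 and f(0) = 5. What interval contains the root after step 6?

[-0.75, -0.6875]

midpoint -2: f = -27 < 0 → [-2, 0]
midpoint -1: f = -3 < 0 → [-1, 0]
midpoint -0.5: f = 1.875 > 0 → [-1, -0.5]
midpoint -0.75: f = -0.2031 < 0 → [-0.75, -0.5]
midpoint -0.625: f = 0.9082 > 0 → [-0.75, -0.625]
midpoint -0.6875: f = 0.3728 > 0 → [-0.75, -0.6875]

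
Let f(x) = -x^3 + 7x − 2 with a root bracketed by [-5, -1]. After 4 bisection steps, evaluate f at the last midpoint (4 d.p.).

f(-3) = 4 > 0, so the root lies in [-3, -1]
f(-2) = -8 < 0, so the root lies in [-3, -2]
f(-2.5) = -3.875 < 0, so the root lies in [-3, -2.5]
f(-2.75) = -0.4531 < 0, so the root lies in [-3, -2.75]

-0.4531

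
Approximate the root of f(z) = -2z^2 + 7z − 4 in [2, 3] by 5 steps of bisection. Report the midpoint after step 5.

z = 2.5 gives f = 1, positive; keep [2.5, 3]
z = 2.75 gives f = 0.125, positive; keep [2.75, 3]
z = 2.875 gives f = -0.40625, negative; keep [2.75, 2.875]
z = 2.8125 gives f = -0.1328, negative; keep [2.75, 2.8125]
z = 2.78125 gives f = -0.002, negative; keep [2.75, 2.78125]

2.78125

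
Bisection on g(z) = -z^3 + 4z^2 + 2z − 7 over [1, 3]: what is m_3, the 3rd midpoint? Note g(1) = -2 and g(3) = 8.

m = 2, g(m) = 5 (+); new bracket [1, 2]
m = 1.5, g(m) = 1.625 (+); new bracket [1, 1.5]
m = 1.25, g(m) = -0.203125 (−); new bracket [1.25, 1.5]

1.25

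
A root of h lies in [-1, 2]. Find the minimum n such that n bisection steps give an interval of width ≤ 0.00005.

16

Width after n steps is 3/2^n. Need 2^n ≥ 3/0.00005 = 60000.
2^15 = 32768 < 60000 ≤ 2^16 = 65536, so n = 16.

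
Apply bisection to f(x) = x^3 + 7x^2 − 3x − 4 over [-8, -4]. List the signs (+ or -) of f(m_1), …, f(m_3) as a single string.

++-

f(-6) = 50 > 0, so the root lies in [-8, -6]
f(-7) = 17 > 0, so the root lies in [-8, -7]
f(-7.5) = -9.625 < 0, so the root lies in [-7.5, -7]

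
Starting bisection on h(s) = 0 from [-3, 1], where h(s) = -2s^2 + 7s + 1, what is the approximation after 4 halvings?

s = -1 gives h = -8, negative; keep [-1, 1]
s = 0 gives h = 1, positive; keep [-1, 0]
s = -0.5 gives h = -3, negative; keep [-0.5, 0]
s = -0.25 gives h = -0.875, negative; keep [-0.25, 0]

-0.25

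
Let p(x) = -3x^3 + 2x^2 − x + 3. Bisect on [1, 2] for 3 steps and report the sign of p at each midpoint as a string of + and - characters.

m = 1.5, p(m) = -4.125 (−); new bracket [1, 1.5]
m = 1.25, p(m) = -0.984375 (−); new bracket [1, 1.25]
m = 1.125, p(m) = 0.134766 (+); new bracket [1.125, 1.25]

--+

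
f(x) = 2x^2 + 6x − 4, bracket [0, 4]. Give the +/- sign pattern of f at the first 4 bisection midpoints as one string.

midpoint 2: f = 16 > 0 → [0, 2]
midpoint 1: f = 4 > 0 → [0, 1]
midpoint 0.5: f = -0.5 < 0 → [0.5, 1]
midpoint 0.75: f = 1.625 > 0 → [0.5, 0.75]

++-+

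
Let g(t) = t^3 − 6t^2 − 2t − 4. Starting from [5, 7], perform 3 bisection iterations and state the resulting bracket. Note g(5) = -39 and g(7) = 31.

midpoint 6: g = -16 < 0 → [6, 7]
midpoint 6.5: g = 4.125 > 0 → [6, 6.5]
midpoint 6.25: g = -6.734375 < 0 → [6.25, 6.5]

[6.25, 6.5]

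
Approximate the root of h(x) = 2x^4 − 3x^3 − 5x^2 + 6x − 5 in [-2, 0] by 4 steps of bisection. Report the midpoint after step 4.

midpoint -1: h = -11 < 0 → [-2, -1]
midpoint -1.5: h = -5 < 0 → [-2, -1.5]
midpoint -1.75: h = 4.023438 > 0 → [-1.75, -1.5]
midpoint -1.625: h = -1.1343 < 0 → [-1.75, -1.625]

-1.625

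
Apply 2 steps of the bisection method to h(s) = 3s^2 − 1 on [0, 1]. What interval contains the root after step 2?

h(0.5) = -0.25 < 0, so the root lies in [0.5, 1]
h(0.75) = 0.6875 > 0, so the root lies in [0.5, 0.75]

[0.5, 0.75]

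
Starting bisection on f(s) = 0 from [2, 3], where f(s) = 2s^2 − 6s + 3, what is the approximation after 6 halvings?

midpoint 2.5: f = 0.5 > 0 → [2, 2.5]
midpoint 2.25: f = -0.375 < 0 → [2.25, 2.5]
midpoint 2.375: f = 0.03125 > 0 → [2.25, 2.375]
midpoint 2.3125: f = -0.1797 < 0 → [2.3125, 2.375]
midpoint 2.34375: f = -0.0762 < 0 → [2.34375, 2.375]
midpoint 2.359375: f = -0.0229 < 0 → [2.359375, 2.375]

2.359375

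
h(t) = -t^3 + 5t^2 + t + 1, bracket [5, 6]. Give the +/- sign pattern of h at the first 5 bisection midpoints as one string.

t = 5.5 gives h = -8.625, negative; keep [5, 5.5]
t = 5.25 gives h = -0.640625, negative; keep [5, 5.25]
t = 5.125 gives h = 2.841797, positive; keep [5.125, 5.25]
t = 5.1875 gives h = 1.1418, positive; keep [5.1875, 5.25]
t = 5.21875 gives h = 0.261, positive; keep [5.21875, 5.25]

--+++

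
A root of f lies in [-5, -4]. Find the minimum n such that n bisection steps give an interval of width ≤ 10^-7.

Width after n steps is 1/2^n. Need 2^n ≥ 1/10^-7 = 10000000.
2^23 = 8388608 < 10000000 ≤ 2^24 = 16777216, so n = 24.

24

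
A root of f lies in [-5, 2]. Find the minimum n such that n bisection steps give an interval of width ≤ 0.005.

11

Width after n steps is 7/2^n. Need 2^n ≥ 7/0.005 = 1400.
2^10 = 1024 < 1400 ≤ 2^11 = 2048, so n = 11.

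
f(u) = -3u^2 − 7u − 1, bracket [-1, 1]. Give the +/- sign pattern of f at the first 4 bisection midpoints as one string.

-++-

u = 0 gives f = -1, negative; keep [-1, 0]
u = -0.5 gives f = 1.75, positive; keep [-0.5, 0]
u = -0.25 gives f = 0.5625, positive; keep [-0.25, 0]
u = -0.125 gives f = -0.1719, negative; keep [-0.25, -0.125]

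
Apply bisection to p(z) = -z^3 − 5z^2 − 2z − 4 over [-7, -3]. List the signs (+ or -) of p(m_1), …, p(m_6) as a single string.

p(-5) = 6 > 0, so the root lies in [-5, -3]
p(-4) = -12 < 0, so the root lies in [-5, -4]
p(-4.5) = -5.125 < 0, so the root lies in [-5, -4.5]
p(-4.75) = -0.1406 < 0, so the root lies in [-5, -4.75]
p(-4.875) = 2.7793 > 0, so the root lies in [-4.875, -4.75]
p(-4.8125) = 1.2825 > 0, so the root lies in [-4.8125, -4.75]

+---++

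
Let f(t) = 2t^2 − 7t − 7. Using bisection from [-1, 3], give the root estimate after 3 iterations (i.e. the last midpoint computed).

-0.5

m = 1, f(m) = -12 (−); new bracket [-1, 1]
m = 0, f(m) = -7 (−); new bracket [-1, 0]
m = -0.5, f(m) = -3 (−); new bracket [-1, -0.5]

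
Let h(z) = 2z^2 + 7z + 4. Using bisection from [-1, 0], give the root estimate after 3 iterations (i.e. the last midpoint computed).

-0.625

h(-0.5) = 1 > 0, so the root lies in [-1, -0.5]
h(-0.75) = -0.125 < 0, so the root lies in [-0.75, -0.5]
h(-0.625) = 0.40625 > 0, so the root lies in [-0.75, -0.625]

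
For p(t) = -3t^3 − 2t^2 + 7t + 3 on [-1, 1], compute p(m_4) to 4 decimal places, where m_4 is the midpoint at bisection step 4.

0.2520

t = 0 gives p = 3, positive; keep [-1, 0]
t = -0.5 gives p = -0.625, negative; keep [-0.5, 0]
t = -0.25 gives p = 1.171875, positive; keep [-0.5, -0.25]
t = -0.375 gives p = 0.252, positive; keep [-0.5, -0.375]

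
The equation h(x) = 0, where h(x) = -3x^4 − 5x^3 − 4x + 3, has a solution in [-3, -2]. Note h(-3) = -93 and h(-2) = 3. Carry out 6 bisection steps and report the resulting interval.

[-2.09375, -2.078125]

m = -2.5, h(m) = -26.0625 (−); new bracket [-2.5, -2]
m = -2.25, h(m) = -7.933594 (−); new bracket [-2.25, -2]
m = -2.125, h(m) = -1.694092 (−); new bracket [-2.125, -2]
m = -2.0625, h(m) = 0.8313 (+); new bracket [-2.125, -2.0625]
m = -2.09375, h(m) = -0.385 (−); new bracket [-2.09375, -2.0625]
m = -2.078125, h(m) = 0.2345 (+); new bracket [-2.09375, -2.078125]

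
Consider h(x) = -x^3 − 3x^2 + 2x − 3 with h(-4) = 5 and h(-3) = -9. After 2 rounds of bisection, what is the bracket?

[-3.75, -3.5]

m = -3.5, h(m) = -3.875 (−); new bracket [-4, -3.5]
m = -3.75, h(m) = 0.046875 (+); new bracket [-3.75, -3.5]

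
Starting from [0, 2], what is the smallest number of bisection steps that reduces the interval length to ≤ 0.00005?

16

Width after n steps is 2/2^n. Need 2^n ≥ 2/0.00005 = 40000.
2^15 = 32768 < 40000 ≤ 2^16 = 65536, so n = 16.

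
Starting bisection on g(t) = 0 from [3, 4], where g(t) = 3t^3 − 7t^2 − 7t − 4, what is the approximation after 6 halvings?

m = 3.5, g(m) = 14.375 (+); new bracket [3, 3.5]
m = 3.25, g(m) = 2.296875 (+); new bracket [3, 3.25]
m = 3.125, g(m) = -2.681641 (−); new bracket [3.125, 3.25]
m = 3.1875, g(m) = -0.2771 (−); new bracket [3.1875, 3.25]
m = 3.21875, g(m) = 0.9884 (+); new bracket [3.1875, 3.21875]
m = 3.203125, g(m) = 0.3503 (+); new bracket [3.1875, 3.203125]

3.203125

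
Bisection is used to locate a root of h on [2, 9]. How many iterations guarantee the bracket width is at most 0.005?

Width after n steps is 7/2^n. Need 2^n ≥ 7/0.005 = 1400.
2^10 = 1024 < 1400 ≤ 2^11 = 2048, so n = 11.

11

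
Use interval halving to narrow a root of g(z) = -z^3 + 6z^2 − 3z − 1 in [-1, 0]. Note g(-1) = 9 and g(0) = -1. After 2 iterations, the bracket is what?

g(-0.5) = 2.125 > 0, so the root lies in [-0.5, 0]
g(-0.25) = 0.140625 > 0, so the root lies in [-0.25, 0]

[-0.25, 0]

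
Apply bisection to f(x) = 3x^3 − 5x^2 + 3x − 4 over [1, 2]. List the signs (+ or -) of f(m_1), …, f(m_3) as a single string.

x = 1.5 gives f = -0.625, negative; keep [1.5, 2]
x = 1.75 gives f = 2.015625, positive; keep [1.5, 1.75]
x = 1.625 gives f = 0.544922, positive; keep [1.5, 1.625]

-++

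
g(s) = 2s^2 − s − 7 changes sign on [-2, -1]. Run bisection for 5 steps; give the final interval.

[-1.65625, -1.625]

s = -1.5 gives g = -1, negative; keep [-2, -1.5]
s = -1.75 gives g = 0.875, positive; keep [-1.75, -1.5]
s = -1.625 gives g = -0.09375, negative; keep [-1.75, -1.625]
s = -1.6875 gives g = 0.3828, positive; keep [-1.6875, -1.625]
s = -1.65625 gives g = 0.1426, positive; keep [-1.65625, -1.625]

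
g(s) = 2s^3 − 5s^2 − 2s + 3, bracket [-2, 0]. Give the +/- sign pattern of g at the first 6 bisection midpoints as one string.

s = -1 gives g = -2, negative; keep [-1, 0]
s = -0.5 gives g = 2.5, positive; keep [-1, -0.5]
s = -0.75 gives g = 0.84375, positive; keep [-1, -0.75]
s = -0.875 gives g = -0.418, negative; keep [-0.875, -0.75]
s = -0.8125 gives g = 0.2515, positive; keep [-0.875, -0.8125]
s = -0.84375 gives g = -0.0734, negative; keep [-0.84375, -0.8125]

-++-+-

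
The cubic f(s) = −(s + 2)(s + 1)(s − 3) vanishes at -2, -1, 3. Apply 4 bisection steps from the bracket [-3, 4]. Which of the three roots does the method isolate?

f(0.5) = 9.375 > 0, so the root lies in [0.5, 4]
f(2.25) = 10.359375 > 0, so the root lies in [2.25, 4]
f(3.125) = -2.642578 < 0, so the root lies in [2.25, 3.125]
f(2.6875) = 5.4016 > 0, so the root lies in [2.6875, 3.125]

3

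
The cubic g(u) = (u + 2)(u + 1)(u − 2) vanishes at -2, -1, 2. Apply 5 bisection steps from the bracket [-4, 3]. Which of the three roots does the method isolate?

midpoint -0.5: g = -1.875 < 0 → [-0.5, 3]
midpoint 1.25: g = -5.484375 < 0 → [1.25, 3]
midpoint 2.125: g = 1.611328 > 0 → [1.25, 2.125]
midpoint 1.6875: g = -3.0969 < 0 → [1.6875, 2.125]
midpoint 1.90625: g = -1.0643 < 0 → [1.90625, 2.125]

2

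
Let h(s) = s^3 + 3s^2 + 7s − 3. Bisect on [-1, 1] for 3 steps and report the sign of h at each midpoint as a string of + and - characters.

m = 0, h(m) = -3 (−); new bracket [0, 1]
m = 0.5, h(m) = 1.375 (+); new bracket [0, 0.5]
m = 0.25, h(m) = -1.046875 (−); new bracket [0.25, 0.5]

-+-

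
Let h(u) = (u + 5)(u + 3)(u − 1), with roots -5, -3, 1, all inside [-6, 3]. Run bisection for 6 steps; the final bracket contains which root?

m = -1.5, h(m) = -13.125 (−); new bracket [-1.5, 3]
m = 0.75, h(m) = -5.390625 (−); new bracket [0.75, 3]
m = 1.875, h(m) = 29.326172 (+); new bracket [0.75, 1.875]
m = 1.3125, h(m) = 8.5071 (+); new bracket [0.75, 1.3125]
m = 1.03125, h(m) = 0.7598 (+); new bracket [0.75, 1.03125]
m = 0.890625, h(m) = -2.5067 (−); new bracket [0.890625, 1.03125]

1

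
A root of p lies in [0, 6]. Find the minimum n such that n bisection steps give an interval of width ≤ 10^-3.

Width after n steps is 6/2^n. Need 2^n ≥ 6/10^-3 = 6000.
2^12 = 4096 < 6000 ≤ 2^13 = 8192, so n = 13.

13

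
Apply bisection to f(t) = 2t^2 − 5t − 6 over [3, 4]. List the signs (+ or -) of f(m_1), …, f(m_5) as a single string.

f(3.5) = 1 > 0, so the root lies in [3, 3.5]
f(3.25) = -1.125 < 0, so the root lies in [3.25, 3.5]
f(3.375) = -0.09375 < 0, so the root lies in [3.375, 3.5]
f(3.4375) = 0.4453 > 0, so the root lies in [3.375, 3.4375]
f(3.40625) = 0.1738 > 0, so the root lies in [3.375, 3.40625]

+--++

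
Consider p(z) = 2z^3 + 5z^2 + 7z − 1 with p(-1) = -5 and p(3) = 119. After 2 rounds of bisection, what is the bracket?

z = 1 gives p = 13, positive; keep [-1, 1]
z = 0 gives p = -1, negative; keep [0, 1]

[0, 1]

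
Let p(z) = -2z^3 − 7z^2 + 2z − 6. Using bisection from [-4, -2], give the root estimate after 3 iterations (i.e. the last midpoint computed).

p(-3) = -21 < 0, so the root lies in [-4, -3]
p(-3.5) = -13 < 0, so the root lies in [-4, -3.5]
p(-3.75) = -6.46875 < 0, so the root lies in [-4, -3.75]

-3.75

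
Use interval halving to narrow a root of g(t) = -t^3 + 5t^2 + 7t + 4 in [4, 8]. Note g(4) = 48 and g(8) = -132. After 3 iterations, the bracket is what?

midpoint 6: g = 10 > 0 → [6, 8]
midpoint 7: g = -45 < 0 → [6, 7]
midpoint 6.5: g = -13.875 < 0 → [6, 6.5]

[6, 6.5]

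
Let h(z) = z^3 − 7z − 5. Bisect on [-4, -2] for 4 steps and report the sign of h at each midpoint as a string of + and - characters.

h(-3) = -11 < 0, so the root lies in [-3, -2]
h(-2.5) = -3.125 < 0, so the root lies in [-2.5, -2]
h(-2.25) = -0.640625 < 0, so the root lies in [-2.25, -2]
h(-2.125) = 0.2793 > 0, so the root lies in [-2.25, -2.125]

---+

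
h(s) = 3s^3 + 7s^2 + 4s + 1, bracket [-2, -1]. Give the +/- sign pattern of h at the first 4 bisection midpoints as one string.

midpoint -1.5: h = 0.625 > 0 → [-2, -1.5]
midpoint -1.75: h = -0.640625 < 0 → [-1.75, -1.5]
midpoint -1.625: h = 0.111328 > 0 → [-1.75, -1.625]
midpoint -1.6875: h = -0.2327 < 0 → [-1.6875, -1.625]

+-+-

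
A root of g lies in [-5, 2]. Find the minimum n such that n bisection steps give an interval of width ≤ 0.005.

Width after n steps is 7/2^n. Need 2^n ≥ 7/0.005 = 1400.
2^10 = 1024 < 1400 ≤ 2^11 = 2048, so n = 11.

11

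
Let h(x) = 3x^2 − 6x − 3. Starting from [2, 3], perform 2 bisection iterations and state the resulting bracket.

[2.25, 2.5]

m = 2.5, h(m) = 0.75 (+); new bracket [2, 2.5]
m = 2.25, h(m) = -1.3125 (−); new bracket [2.25, 2.5]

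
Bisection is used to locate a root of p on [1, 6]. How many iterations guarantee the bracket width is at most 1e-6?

23

Width after n steps is 5/2^n. Need 2^n ≥ 5/1e-6 = 5000000.
2^22 = 4194304 < 5000000 ≤ 2^23 = 8388608, so n = 23.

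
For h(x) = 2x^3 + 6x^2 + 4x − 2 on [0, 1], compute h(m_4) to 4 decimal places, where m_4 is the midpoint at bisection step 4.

m = 0.5, h(m) = 1.75 (+); new bracket [0, 0.5]
m = 0.25, h(m) = -0.59375 (−); new bracket [0.25, 0.5]
m = 0.375, h(m) = 0.449219 (+); new bracket [0.25, 0.375]
m = 0.3125, h(m) = -0.103 (−); new bracket [0.3125, 0.375]

-0.1030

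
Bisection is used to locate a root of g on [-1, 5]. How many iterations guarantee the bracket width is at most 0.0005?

Width after n steps is 6/2^n. Need 2^n ≥ 6/0.0005 = 12000.
2^13 = 8192 < 12000 ≤ 2^14 = 16384, so n = 14.

14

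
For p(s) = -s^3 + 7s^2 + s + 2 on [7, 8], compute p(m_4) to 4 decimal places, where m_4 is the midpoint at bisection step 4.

-0.4988

s = 7.5 gives p = -18.625, negative; keep [7, 7.5]
s = 7.25 gives p = -3.890625, negative; keep [7, 7.25]
s = 7.125 gives p = 2.779297, positive; keep [7.125, 7.25]
s = 7.1875 gives p = -0.4988, negative; keep [7.125, 7.1875]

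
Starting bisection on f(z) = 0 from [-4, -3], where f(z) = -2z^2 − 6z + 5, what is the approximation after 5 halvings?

-3.65625

midpoint -3.5: f = 1.5 > 0 → [-4, -3.5]
midpoint -3.75: f = -0.625 < 0 → [-3.75, -3.5]
midpoint -3.625: f = 0.46875 > 0 → [-3.75, -3.625]
midpoint -3.6875: f = -0.0703 < 0 → [-3.6875, -3.625]
midpoint -3.65625: f = 0.2012 > 0 → [-3.6875, -3.65625]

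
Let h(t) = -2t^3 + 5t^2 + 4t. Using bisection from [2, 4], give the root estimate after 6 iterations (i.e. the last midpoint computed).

midpoint 3: h = 3 > 0 → [3, 4]
midpoint 3.5: h = -10.5 < 0 → [3, 3.5]
midpoint 3.25: h = -2.84375 < 0 → [3, 3.25]
midpoint 3.125: h = 0.293 > 0 → [3.125, 3.25]
midpoint 3.1875: h = -1.2202 < 0 → [3.125, 3.1875]
midpoint 3.15625: h = -0.45 < 0 → [3.125, 3.15625]

3.15625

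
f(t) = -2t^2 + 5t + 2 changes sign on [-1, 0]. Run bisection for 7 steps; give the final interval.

[-0.3515625, -0.34375]

t = -0.5 gives f = -1, negative; keep [-0.5, 0]
t = -0.25 gives f = 0.625, positive; keep [-0.5, -0.25]
t = -0.375 gives f = -0.15625, negative; keep [-0.375, -0.25]
t = -0.3125 gives f = 0.2422, positive; keep [-0.375, -0.3125]
t = -0.34375 gives f = 0.0449, positive; keep [-0.375, -0.34375]
t = -0.359375 gives f = -0.0552, negative; keep [-0.359375, -0.34375]
t = -0.3515625 gives f = -0.005, negative; keep [-0.3515625, -0.34375]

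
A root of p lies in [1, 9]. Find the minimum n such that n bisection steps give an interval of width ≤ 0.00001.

Width after n steps is 8/2^n. Need 2^n ≥ 8/0.00001 = 800000.
2^19 = 524288 < 800000 ≤ 2^20 = 1048576, so n = 20.

20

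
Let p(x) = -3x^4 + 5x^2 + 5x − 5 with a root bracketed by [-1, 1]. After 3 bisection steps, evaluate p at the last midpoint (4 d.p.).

0.6133

m = 0, p(m) = -5 (−); new bracket [0, 1]
m = 0.5, p(m) = -1.4375 (−); new bracket [0.5, 1]
m = 0.75, p(m) = 0.613281 (+); new bracket [0.5, 0.75]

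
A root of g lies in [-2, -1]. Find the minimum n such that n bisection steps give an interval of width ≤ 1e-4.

14

Width after n steps is 1/2^n. Need 2^n ≥ 1/1e-4 = 10000.
2^13 = 8192 < 10000 ≤ 2^14 = 16384, so n = 14.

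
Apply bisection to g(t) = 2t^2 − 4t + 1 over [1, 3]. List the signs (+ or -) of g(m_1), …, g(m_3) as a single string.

+-+

midpoint 2: g = 1 > 0 → [1, 2]
midpoint 1.5: g = -0.5 < 0 → [1.5, 2]
midpoint 1.75: g = 0.125 > 0 → [1.5, 1.75]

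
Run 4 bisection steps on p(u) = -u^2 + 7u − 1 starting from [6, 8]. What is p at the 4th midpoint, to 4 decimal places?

-0.1406

u = 7 gives p = -1, negative; keep [6, 7]
u = 6.5 gives p = 2.25, positive; keep [6.5, 7]
u = 6.75 gives p = 0.6875, positive; keep [6.75, 7]
u = 6.875 gives p = -0.1406, negative; keep [6.75, 6.875]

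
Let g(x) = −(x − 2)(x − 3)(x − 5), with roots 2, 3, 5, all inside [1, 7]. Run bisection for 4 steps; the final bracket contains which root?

5

x = 4 gives g = 2, positive; keep [4, 7]
x = 5.5 gives g = -4.375, negative; keep [4, 5.5]
x = 4.75 gives g = 1.203125, positive; keep [4.75, 5.5]
x = 5.125 gives g = -0.8301, negative; keep [4.75, 5.125]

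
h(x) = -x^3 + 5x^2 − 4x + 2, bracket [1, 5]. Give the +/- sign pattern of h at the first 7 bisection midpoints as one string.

++--+--

m = 3, h(m) = 8 (+); new bracket [3, 5]
m = 4, h(m) = 2 (+); new bracket [4, 5]
m = 4.5, h(m) = -5.875 (−); new bracket [4, 4.5]
m = 4.25, h(m) = -1.4531 (−); new bracket [4, 4.25]
m = 4.125, h(m) = 0.3887 (+); new bracket [4.125, 4.25]
m = 4.1875, h(m) = -0.5027 (−); new bracket [4.125, 4.1875]
m = 4.15625, h(m) = -0.0497 (−); new bracket [4.125, 4.15625]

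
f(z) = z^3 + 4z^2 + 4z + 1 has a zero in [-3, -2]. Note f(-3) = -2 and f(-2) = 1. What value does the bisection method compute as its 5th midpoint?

-2.59375

f(-2.5) = 0.375 > 0, so the root lies in [-3, -2.5]
f(-2.75) = -0.546875 < 0, so the root lies in [-2.75, -2.5]
f(-2.625) = -0.025391 < 0, so the root lies in [-2.625, -2.5]
f(-2.5625) = 0.1892 > 0, so the root lies in [-2.625, -2.5625]
f(-2.59375) = 0.0856 > 0, so the root lies in [-2.625, -2.59375]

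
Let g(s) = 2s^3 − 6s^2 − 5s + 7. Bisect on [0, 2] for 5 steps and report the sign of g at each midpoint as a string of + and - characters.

g(1) = -2 < 0, so the root lies in [0, 1]
g(0.5) = 3.25 > 0, so the root lies in [0.5, 1]
g(0.75) = 0.71875 > 0, so the root lies in [0.75, 1]
g(0.875) = -0.6289 < 0, so the root lies in [0.75, 0.875]
g(0.8125) = 0.0493 > 0, so the root lies in [0.8125, 0.875]

-++-+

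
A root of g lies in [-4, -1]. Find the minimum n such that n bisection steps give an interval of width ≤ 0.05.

6

Width after n steps is 3/2^n. Need 2^n ≥ 3/0.05 = 60.
2^5 = 32 < 60 ≤ 2^6 = 64, so n = 6.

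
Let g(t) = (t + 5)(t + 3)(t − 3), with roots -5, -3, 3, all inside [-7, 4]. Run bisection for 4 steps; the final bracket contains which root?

3

g(-1.5) = -23.625 < 0, so the root lies in [-1.5, 4]
g(1.25) = -46.484375 < 0, so the root lies in [1.25, 4]
g(2.625) = -16.083984 < 0, so the root lies in [2.625, 4]
g(3.3125) = 16.3977 > 0, so the root lies in [2.625, 3.3125]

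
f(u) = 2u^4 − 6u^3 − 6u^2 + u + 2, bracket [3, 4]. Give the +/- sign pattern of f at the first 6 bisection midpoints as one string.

u = 3.5 gives f = -25.125, negative; keep [3.5, 4]
u = 3.75 gives f = 0.476562, positive; keep [3.5, 3.75]
u = 3.625 gives f = -13.675293, negative; keep [3.625, 3.75]
u = 3.6875 gives f = -6.9541, negative; keep [3.6875, 3.75]
u = 3.71875 gives f = -3.3296, negative; keep [3.71875, 3.75]
u = 3.734375 gives f = -1.4495, negative; keep [3.734375, 3.75]

-+----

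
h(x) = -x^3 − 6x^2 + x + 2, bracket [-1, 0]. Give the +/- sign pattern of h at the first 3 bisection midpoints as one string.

x = -0.5 gives h = 0.125, positive; keep [-1, -0.5]
x = -0.75 gives h = -1.703125, negative; keep [-0.75, -0.5]
x = -0.625 gives h = -0.724609, negative; keep [-0.625, -0.5]

+--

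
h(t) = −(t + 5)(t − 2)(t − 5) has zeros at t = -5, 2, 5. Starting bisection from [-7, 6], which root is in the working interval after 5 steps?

-5

h(-0.5) = -61.875 < 0, so the root lies in [-7, -0.5]
h(-3.75) = -62.890625 < 0, so the root lies in [-7, -3.75]
h(-5.375) = 28.693359 > 0, so the root lies in [-5.375, -3.75]
h(-4.5625) = -27.4548 < 0, so the root lies in [-5.375, -4.5625]
h(-4.96875) = -2.1709 < 0, so the root lies in [-5.375, -4.96875]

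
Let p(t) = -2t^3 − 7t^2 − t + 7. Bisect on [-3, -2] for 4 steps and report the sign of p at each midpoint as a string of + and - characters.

t = -2.5 gives p = -3, negative; keep [-3, -2.5]
t = -2.75 gives p = -1.59375, negative; keep [-3, -2.75]
t = -2.875 gives p = -0.457031, negative; keep [-3, -2.875]
t = -2.9375 gives p = 0.23, positive; keep [-2.9375, -2.875]

---+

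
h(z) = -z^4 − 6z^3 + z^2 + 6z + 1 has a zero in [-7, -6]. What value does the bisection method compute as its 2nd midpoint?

h(-6.5) = -133.0625 < 0, so the root lies in [-6.5, -6]
h(-6.25) = -58.472656 < 0, so the root lies in [-6.25, -6]

-6.25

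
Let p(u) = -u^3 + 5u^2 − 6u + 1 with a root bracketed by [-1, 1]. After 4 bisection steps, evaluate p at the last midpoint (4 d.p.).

p(0) = 1 > 0, so the root lies in [0, 1]
p(0.5) = -0.875 < 0, so the root lies in [0, 0.5]
p(0.25) = -0.203125 < 0, so the root lies in [0, 0.25]
p(0.125) = 0.3262 > 0, so the root lies in [0.125, 0.25]

0.3262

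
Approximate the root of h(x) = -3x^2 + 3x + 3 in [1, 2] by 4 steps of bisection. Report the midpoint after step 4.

x = 1.5 gives h = 0.75, positive; keep [1.5, 2]
x = 1.75 gives h = -0.9375, negative; keep [1.5, 1.75]
x = 1.625 gives h = -0.046875, negative; keep [1.5, 1.625]
x = 1.5625 gives h = 0.3633, positive; keep [1.5625, 1.625]

1.5625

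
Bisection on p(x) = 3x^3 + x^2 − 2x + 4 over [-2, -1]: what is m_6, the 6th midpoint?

-1.453125

p(-1.5) = -0.875 < 0, so the root lies in [-1.5, -1]
p(-1.25) = 2.203125 > 0, so the root lies in [-1.5, -1.25]
p(-1.375) = 0.841797 > 0, so the root lies in [-1.5, -1.375]
p(-1.4375) = 0.03 > 0, so the root lies in [-1.5, -1.4375]
p(-1.46875) = -0.4106 < 0, so the root lies in [-1.46875, -1.4375]
p(-1.453125) = -0.1873 < 0, so the root lies in [-1.453125, -1.4375]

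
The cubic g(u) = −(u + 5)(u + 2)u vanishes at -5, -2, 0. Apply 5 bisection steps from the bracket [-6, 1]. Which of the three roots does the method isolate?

m = -2.5, g(m) = -3.125 (−); new bracket [-6, -2.5]
m = -4.25, g(m) = -7.171875 (−); new bracket [-6, -4.25]
m = -5.125, g(m) = 2.001953 (+); new bracket [-5.125, -4.25]
m = -4.6875, g(m) = -3.9368 (−); new bracket [-5.125, -4.6875]
m = -4.90625, g(m) = -1.3368 (−); new bracket [-5.125, -4.90625]

-5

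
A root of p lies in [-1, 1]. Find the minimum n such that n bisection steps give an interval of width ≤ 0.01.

8

Width after n steps is 2/2^n. Need 2^n ≥ 2/0.01 = 200.
2^7 = 128 < 200 ≤ 2^8 = 256, so n = 8.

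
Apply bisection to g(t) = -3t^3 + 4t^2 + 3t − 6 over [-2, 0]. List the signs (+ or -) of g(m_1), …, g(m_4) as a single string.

g(-1) = -2 < 0, so the root lies in [-2, -1]
g(-1.5) = 8.625 > 0, so the root lies in [-1.5, -1]
g(-1.25) = 2.359375 > 0, so the root lies in [-1.25, -1]
g(-1.125) = -0.041 < 0, so the root lies in [-1.25, -1.125]

-++-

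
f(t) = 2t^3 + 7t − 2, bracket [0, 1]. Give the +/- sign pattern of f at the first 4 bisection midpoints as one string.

f(0.5) = 1.75 > 0, so the root lies in [0, 0.5]
f(0.25) = -0.21875 < 0, so the root lies in [0.25, 0.5]
f(0.375) = 0.730469 > 0, so the root lies in [0.25, 0.375]
f(0.3125) = 0.2485 > 0, so the root lies in [0.25, 0.3125]

+-++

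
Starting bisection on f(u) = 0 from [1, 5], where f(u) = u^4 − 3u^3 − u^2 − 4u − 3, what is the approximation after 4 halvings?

f(3) = -24 < 0, so the root lies in [3, 5]
f(4) = 29 > 0, so the root lies in [3, 4]
f(3.5) = -7.8125 < 0, so the root lies in [3.5, 4]
f(3.75) = 7.4883 > 0, so the root lies in [3.5, 3.75]

3.75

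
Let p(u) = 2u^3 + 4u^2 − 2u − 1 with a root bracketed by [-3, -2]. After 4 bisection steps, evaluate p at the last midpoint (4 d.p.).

0.2827

m = -2.5, p(m) = -2.25 (−); new bracket [-2.5, -2]
m = -2.25, p(m) = 0.96875 (+); new bracket [-2.5, -2.25]
m = -2.375, p(m) = -0.480469 (−); new bracket [-2.375, -2.25]
m = -2.3125, p(m) = 0.2827 (+); new bracket [-2.375, -2.3125]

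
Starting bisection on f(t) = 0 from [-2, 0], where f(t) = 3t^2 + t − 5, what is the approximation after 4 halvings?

-1.375

m = -1, f(m) = -3 (−); new bracket [-2, -1]
m = -1.5, f(m) = 0.25 (+); new bracket [-1.5, -1]
m = -1.25, f(m) = -1.5625 (−); new bracket [-1.5, -1.25]
m = -1.375, f(m) = -0.7031 (−); new bracket [-1.5, -1.375]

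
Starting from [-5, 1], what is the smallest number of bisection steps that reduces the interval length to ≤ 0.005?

11

Width after n steps is 6/2^n. Need 2^n ≥ 6/0.005 = 1200.
2^10 = 1024 < 1200 ≤ 2^11 = 2048, so n = 11.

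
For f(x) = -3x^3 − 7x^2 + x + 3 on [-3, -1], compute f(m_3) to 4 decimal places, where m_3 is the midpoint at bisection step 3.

x = -2 gives f = -3, negative; keep [-3, -2]
x = -2.5 gives f = 3.625, positive; keep [-2.5, -2]
x = -2.25 gives f = -0.515625, negative; keep [-2.5, -2.25]

-0.5156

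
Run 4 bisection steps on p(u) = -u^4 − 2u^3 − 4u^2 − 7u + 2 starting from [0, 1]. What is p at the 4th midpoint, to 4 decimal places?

0.5325

m = 0.5, p(m) = -2.8125 (−); new bracket [0, 0.5]
m = 0.25, p(m) = -0.035156 (−); new bracket [0, 0.25]
m = 0.125, p(m) = 1.05835 (+); new bracket [0.125, 0.25]
m = 0.1875, p(m) = 0.5325 (+); new bracket [0.1875, 0.25]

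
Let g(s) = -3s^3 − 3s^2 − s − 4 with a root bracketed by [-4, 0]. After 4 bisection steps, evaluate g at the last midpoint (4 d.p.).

g(-2) = 10 > 0, so the root lies in [-2, 0]
g(-1) = -3 < 0, so the root lies in [-2, -1]
g(-1.5) = 0.875 > 0, so the root lies in [-1.5, -1]
g(-1.25) = -1.5781 < 0, so the root lies in [-1.5, -1.25]

-1.5781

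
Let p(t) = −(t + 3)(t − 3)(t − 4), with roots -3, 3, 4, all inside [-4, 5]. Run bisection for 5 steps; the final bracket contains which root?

p(0.5) = -30.625 < 0, so the root lies in [-4, 0.5]
p(-1.75) = -34.140625 < 0, so the root lies in [-4, -1.75]
p(-2.875) = -5.048828 < 0, so the root lies in [-4, -2.875]
p(-3.4375) = 20.947 > 0, so the root lies in [-3.4375, -2.875]
p(-3.15625) = 6.8837 > 0, so the root lies in [-3.15625, -2.875]

-3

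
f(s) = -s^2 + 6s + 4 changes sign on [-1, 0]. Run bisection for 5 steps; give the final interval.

midpoint -0.5: f = 0.75 > 0 → [-1, -0.5]
midpoint -0.75: f = -1.0625 < 0 → [-0.75, -0.5]
midpoint -0.625: f = -0.140625 < 0 → [-0.625, -0.5]
midpoint -0.5625: f = 0.3086 > 0 → [-0.625, -0.5625]
midpoint -0.59375: f = 0.085 > 0 → [-0.625, -0.59375]

[-0.625, -0.59375]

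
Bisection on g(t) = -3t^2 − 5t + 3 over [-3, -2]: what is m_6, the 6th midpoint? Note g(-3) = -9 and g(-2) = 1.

-2.140625

g(-2.5) = -3.25 < 0, so the root lies in [-2.5, -2]
g(-2.25) = -0.9375 < 0, so the root lies in [-2.25, -2]
g(-2.125) = 0.078125 > 0, so the root lies in [-2.25, -2.125]
g(-2.1875) = -0.418 < 0, so the root lies in [-2.1875, -2.125]
g(-2.15625) = -0.167 < 0, so the root lies in [-2.15625, -2.125]
g(-2.140625) = -0.0437 < 0, so the root lies in [-2.140625, -2.125]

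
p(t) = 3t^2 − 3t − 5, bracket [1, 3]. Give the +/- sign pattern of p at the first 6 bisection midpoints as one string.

p(2) = 1 > 0, so the root lies in [1, 2]
p(1.5) = -2.75 < 0, so the root lies in [1.5, 2]
p(1.75) = -1.0625 < 0, so the root lies in [1.75, 2]
p(1.875) = -0.0781 < 0, so the root lies in [1.875, 2]
p(1.9375) = 0.4492 > 0, so the root lies in [1.875, 1.9375]
p(1.90625) = 0.1826 > 0, so the root lies in [1.875, 1.90625]

+---++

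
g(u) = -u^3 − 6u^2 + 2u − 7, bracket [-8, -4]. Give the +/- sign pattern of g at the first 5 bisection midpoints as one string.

-++--

u = -6 gives g = -19, negative; keep [-8, -6]
u = -7 gives g = 28, positive; keep [-7, -6]
u = -6.5 gives g = 1.125, positive; keep [-6.5, -6]
u = -6.25 gives g = -9.7344, negative; keep [-6.5, -6.25]
u = -6.375 gives g = -4.5098, negative; keep [-6.5, -6.375]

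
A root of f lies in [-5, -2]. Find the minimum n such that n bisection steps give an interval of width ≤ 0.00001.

Width after n steps is 3/2^n. Need 2^n ≥ 3/0.00001 = 300000.
2^18 = 262144 < 300000 ≤ 2^19 = 524288, so n = 19.

19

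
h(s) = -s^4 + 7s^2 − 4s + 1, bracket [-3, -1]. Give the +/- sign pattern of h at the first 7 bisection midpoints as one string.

midpoint -2: h = 21 > 0 → [-3, -2]
midpoint -2.5: h = 15.6875 > 0 → [-3, -2.5]
midpoint -2.75: h = 7.746094 > 0 → [-3, -2.75]
midpoint -2.875: h = 2.0388 > 0 → [-3, -2.875]
midpoint -2.9375: h = -1.3057 < 0 → [-2.9375, -2.875]
midpoint -2.90625: h = 0.4092 > 0 → [-2.9375, -2.90625]
midpoint -2.921875: h = -0.4374 < 0 → [-2.921875, -2.90625]

++++-+-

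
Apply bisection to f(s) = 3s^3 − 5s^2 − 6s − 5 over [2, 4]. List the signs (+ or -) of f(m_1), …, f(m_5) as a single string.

+-+-+

f(3) = 13 > 0, so the root lies in [2, 3]
f(2.5) = -4.375 < 0, so the root lies in [2.5, 3]
f(2.75) = 3.078125 > 0, so the root lies in [2.5, 2.75]
f(2.625) = -0.9395 < 0, so the root lies in [2.625, 2.75]
f(2.6875) = 0.9944 > 0, so the root lies in [2.625, 2.6875]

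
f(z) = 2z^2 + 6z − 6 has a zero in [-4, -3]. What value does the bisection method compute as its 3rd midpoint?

-3.875

f(-3.5) = -2.5 < 0, so the root lies in [-4, -3.5]
f(-3.75) = -0.375 < 0, so the root lies in [-4, -3.75]
f(-3.875) = 0.78125 > 0, so the root lies in [-3.875, -3.75]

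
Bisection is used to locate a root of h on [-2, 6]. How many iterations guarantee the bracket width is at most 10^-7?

Width after n steps is 8/2^n. Need 2^n ≥ 8/10^-7 = 80000000.
2^26 = 67108864 < 80000000 ≤ 2^27 = 134217728, so n = 27.

27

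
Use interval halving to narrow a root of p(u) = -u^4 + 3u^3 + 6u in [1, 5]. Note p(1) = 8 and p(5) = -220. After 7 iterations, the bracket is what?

u = 3 gives p = 18, positive; keep [3, 5]
u = 4 gives p = -40, negative; keep [3, 4]
u = 3.5 gives p = -0.4375, negative; keep [3, 3.5]
u = 3.25 gives p = 10.918, positive; keep [3.25, 3.5]
u = 3.375 gives p = 5.8337, positive; keep [3.375, 3.5]
u = 3.4375 gives p = 2.8542, positive; keep [3.4375, 3.5]
u = 3.46875 gives p = 1.2484, positive; keep [3.46875, 3.5]

[3.46875, 3.5]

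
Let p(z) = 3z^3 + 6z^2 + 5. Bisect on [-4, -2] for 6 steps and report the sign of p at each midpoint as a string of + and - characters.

--+--+

z = -3 gives p = -22, negative; keep [-3, -2]
z = -2.5 gives p = -4.375, negative; keep [-2.5, -2]
z = -2.25 gives p = 1.203125, positive; keep [-2.5, -2.25]
z = -2.375 gives p = -1.3457, negative; keep [-2.375, -2.25]
z = -2.3125 gives p = -0.0134, negative; keep [-2.3125, -2.25]
z = -2.28125 gives p = 0.609, positive; keep [-2.3125, -2.28125]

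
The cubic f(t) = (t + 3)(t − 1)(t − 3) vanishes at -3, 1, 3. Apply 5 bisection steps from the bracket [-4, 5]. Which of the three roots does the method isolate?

-3

t = 0.5 gives f = 4.375, positive; keep [-4, 0.5]
t = -1.75 gives f = 16.328125, positive; keep [-4, -1.75]
t = -2.875 gives f = 2.845703, positive; keep [-4, -2.875]
t = -3.4375 gives f = -12.4978, negative; keep [-3.4375, -2.875]
t = -3.15625 gives f = -3.998, negative; keep [-3.15625, -2.875]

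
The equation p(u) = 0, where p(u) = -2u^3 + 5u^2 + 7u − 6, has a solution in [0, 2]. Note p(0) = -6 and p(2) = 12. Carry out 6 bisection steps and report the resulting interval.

[0.625, 0.65625]

midpoint 1: p = 4 > 0 → [0, 1]
midpoint 0.5: p = -1.5 < 0 → [0.5, 1]
midpoint 0.75: p = 1.21875 > 0 → [0.5, 0.75]
midpoint 0.625: p = -0.1602 < 0 → [0.625, 0.75]
midpoint 0.6875: p = 0.5259 > 0 → [0.625, 0.6875]
midpoint 0.65625: p = 0.1818 > 0 → [0.625, 0.65625]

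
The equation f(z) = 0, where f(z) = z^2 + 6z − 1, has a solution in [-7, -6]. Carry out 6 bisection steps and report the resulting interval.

m = -6.5, f(m) = 2.25 (+); new bracket [-6.5, -6]
m = -6.25, f(m) = 0.5625 (+); new bracket [-6.25, -6]
m = -6.125, f(m) = -0.234375 (−); new bracket [-6.25, -6.125]
m = -6.1875, f(m) = 0.1602 (+); new bracket [-6.1875, -6.125]
m = -6.15625, f(m) = -0.0381 (−); new bracket [-6.1875, -6.15625]
m = -6.171875, f(m) = 0.0608 (+); new bracket [-6.171875, -6.15625]

[-6.171875, -6.15625]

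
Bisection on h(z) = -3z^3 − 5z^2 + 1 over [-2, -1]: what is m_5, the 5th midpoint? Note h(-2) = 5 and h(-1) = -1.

-1.53125

h(-1.5) = -0.125 < 0, so the root lies in [-2, -1.5]
h(-1.75) = 1.765625 > 0, so the root lies in [-1.75, -1.5]
h(-1.625) = 0.669922 > 0, so the root lies in [-1.625, -1.5]
h(-1.5625) = 0.2371 > 0, so the root lies in [-1.5625, -1.5]
h(-1.53125) = 0.0475 > 0, so the root lies in [-1.53125, -1.5]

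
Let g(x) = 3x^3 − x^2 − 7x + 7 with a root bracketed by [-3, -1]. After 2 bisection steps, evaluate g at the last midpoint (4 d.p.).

g(-2) = -7 < 0, so the root lies in [-2, -1]
g(-1.5) = 5.125 > 0, so the root lies in [-2, -1.5]

5.1250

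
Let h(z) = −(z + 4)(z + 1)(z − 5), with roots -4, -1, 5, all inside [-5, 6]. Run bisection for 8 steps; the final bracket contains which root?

5

midpoint 0.5: h = 30.375 > 0 → [0.5, 6]
midpoint 3.25: h = 53.921875 > 0 → [3.25, 6]
midpoint 4.625: h = 18.193359 > 0 → [4.625, 6]
midpoint 5.3125: h = -18.3704 < 0 → [4.625, 5.3125]
midpoint 4.96875: h = 1.6729 > 0 → [4.96875, 5.3125]
midpoint 5.140625: h = -7.8932 < 0 → [4.96875, 5.140625]
midpoint 5.0546875: h = -2.9981 < 0 → [4.96875, 5.0546875]
midpoint 5.01171875: h = -0.6349 < 0 → [4.96875, 5.01171875]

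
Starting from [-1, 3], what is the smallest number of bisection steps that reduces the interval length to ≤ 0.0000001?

26

Width after n steps is 4/2^n. Need 2^n ≥ 4/0.0000001 = 40000000.
2^25 = 33554432 < 40000000 ≤ 2^26 = 67108864, so n = 26.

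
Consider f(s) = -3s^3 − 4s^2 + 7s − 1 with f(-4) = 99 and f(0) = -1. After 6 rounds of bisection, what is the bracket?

[-2.375, -2.3125]

m = -2, f(m) = -7 (−); new bracket [-4, -2]
m = -3, f(m) = 23 (+); new bracket [-3, -2]
m = -2.5, f(m) = 3.375 (+); new bracket [-2.5, -2]
m = -2.25, f(m) = -2.8281 (−); new bracket [-2.5, -2.25]
m = -2.375, f(m) = 0.002 (+); new bracket [-2.375, -2.25]
m = -2.3125, f(m) = -1.4788 (−); new bracket [-2.375, -2.3125]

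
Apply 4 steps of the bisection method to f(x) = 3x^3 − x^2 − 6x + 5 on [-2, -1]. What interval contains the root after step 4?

f(-1.5) = 1.625 > 0, so the root lies in [-2, -1.5]
f(-1.75) = -3.640625 < 0, so the root lies in [-1.75, -1.5]
f(-1.625) = -0.763672 < 0, so the root lies in [-1.625, -1.5]
f(-1.5625) = 0.4895 > 0, so the root lies in [-1.625, -1.5625]

[-1.625, -1.5625]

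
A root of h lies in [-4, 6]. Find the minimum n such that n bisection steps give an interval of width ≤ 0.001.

Width after n steps is 10/2^n. Need 2^n ≥ 10/0.001 = 10000.
2^13 = 8192 < 10000 ≤ 2^14 = 16384, so n = 14.

14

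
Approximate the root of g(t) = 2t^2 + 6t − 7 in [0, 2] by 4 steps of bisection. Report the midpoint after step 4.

g(1) = 1 > 0, so the root lies in [0, 1]
g(0.5) = -3.5 < 0, so the root lies in [0.5, 1]
g(0.75) = -1.375 < 0, so the root lies in [0.75, 1]
g(0.875) = -0.2188 < 0, so the root lies in [0.875, 1]

0.875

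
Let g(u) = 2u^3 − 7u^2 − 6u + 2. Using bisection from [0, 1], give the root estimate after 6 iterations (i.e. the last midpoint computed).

u = 0.5 gives g = -2.5, negative; keep [0, 0.5]
u = 0.25 gives g = 0.09375, positive; keep [0.25, 0.5]
u = 0.375 gives g = -1.128906, negative; keep [0.25, 0.375]
u = 0.3125 gives g = -0.4976, negative; keep [0.25, 0.3125]
u = 0.28125 gives g = -0.1967, negative; keep [0.25, 0.28125]
u = 0.265625 gives g = -0.0502, negative; keep [0.25, 0.265625]

0.265625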